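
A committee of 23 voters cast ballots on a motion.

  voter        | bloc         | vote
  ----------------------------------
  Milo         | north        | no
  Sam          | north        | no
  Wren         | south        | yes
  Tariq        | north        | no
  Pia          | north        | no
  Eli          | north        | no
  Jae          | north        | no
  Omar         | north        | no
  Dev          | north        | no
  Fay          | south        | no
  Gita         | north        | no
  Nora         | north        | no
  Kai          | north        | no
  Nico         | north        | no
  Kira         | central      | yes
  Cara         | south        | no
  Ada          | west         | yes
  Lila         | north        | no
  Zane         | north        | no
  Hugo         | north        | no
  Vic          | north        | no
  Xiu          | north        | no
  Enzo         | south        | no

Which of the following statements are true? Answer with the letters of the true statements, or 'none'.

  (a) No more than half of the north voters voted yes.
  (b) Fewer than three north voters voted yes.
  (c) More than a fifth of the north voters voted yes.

|A| = 17, |A ∩ B| = 0, |A ∖ B| = 17.
(a) |A ∩ B| ≤ |A ∖ B|: holds.
(b) |A ∩ B| < 3: holds.
(c) |A ∩ B| / |A| > 1/5: fails.

(a), (b)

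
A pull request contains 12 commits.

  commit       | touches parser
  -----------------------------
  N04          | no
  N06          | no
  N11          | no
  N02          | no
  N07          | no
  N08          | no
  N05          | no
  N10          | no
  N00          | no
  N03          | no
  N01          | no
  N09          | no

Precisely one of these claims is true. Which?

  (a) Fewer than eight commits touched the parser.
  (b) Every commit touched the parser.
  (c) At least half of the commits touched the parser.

(a)

|A| = 12, |A ∩ B| = 0, |A ∖ B| = 12.
(a) requires |A ∩ B| < 8: true.
(b) requires A ⊆ B, i.e. every element of A is in B (|A ∖ B| = 0): false.
(c) requires |A ∩ B| ≥ |A ∖ B|: false.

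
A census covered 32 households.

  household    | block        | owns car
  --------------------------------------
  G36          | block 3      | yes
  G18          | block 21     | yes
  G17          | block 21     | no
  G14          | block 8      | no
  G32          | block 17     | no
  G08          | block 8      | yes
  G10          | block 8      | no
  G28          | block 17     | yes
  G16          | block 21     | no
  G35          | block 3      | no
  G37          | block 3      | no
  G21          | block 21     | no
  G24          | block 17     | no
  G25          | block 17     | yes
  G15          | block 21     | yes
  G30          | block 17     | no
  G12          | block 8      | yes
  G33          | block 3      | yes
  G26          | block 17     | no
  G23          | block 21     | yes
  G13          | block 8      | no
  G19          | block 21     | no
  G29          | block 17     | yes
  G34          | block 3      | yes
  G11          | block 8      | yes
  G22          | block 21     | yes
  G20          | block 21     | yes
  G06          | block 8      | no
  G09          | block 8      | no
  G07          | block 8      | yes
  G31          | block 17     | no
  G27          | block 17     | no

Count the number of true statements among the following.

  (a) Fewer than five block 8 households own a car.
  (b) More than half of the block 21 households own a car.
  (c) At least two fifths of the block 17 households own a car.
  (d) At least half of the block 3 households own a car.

3

(a) block 8: |A| = 9, |A ∩ B| = 4; needs |A ∩ B| < 5 — true.
(b) block 21: |A| = 9, |A ∩ B| = 5; needs |A ∩ B| > |A ∖ B| — true.
(c) block 17: |A| = 9, |A ∩ B| = 3; needs |A ∩ B| / |A| ≥ 2/5 — false.
(d) block 3: |A| = 5, |A ∩ B| = 3; needs |A ∩ B| ≥ |A ∖ B| — true.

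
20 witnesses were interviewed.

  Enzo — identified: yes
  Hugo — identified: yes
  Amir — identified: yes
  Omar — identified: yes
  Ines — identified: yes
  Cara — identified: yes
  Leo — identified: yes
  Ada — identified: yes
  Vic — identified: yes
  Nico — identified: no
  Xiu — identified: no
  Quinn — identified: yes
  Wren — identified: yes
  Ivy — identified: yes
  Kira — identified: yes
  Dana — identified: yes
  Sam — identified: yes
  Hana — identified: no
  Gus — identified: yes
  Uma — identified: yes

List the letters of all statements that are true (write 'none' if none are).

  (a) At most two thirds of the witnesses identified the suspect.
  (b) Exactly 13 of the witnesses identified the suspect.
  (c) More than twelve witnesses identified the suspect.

|A| = 20, |A ∩ B| = 17, |A ∖ B| = 3.
(a) |A ∩ B| / |A| ≤ 2/3: fails.
(b) |A ∩ B| = 13: fails.
(c) |A ∩ B| > 12: holds.

(c)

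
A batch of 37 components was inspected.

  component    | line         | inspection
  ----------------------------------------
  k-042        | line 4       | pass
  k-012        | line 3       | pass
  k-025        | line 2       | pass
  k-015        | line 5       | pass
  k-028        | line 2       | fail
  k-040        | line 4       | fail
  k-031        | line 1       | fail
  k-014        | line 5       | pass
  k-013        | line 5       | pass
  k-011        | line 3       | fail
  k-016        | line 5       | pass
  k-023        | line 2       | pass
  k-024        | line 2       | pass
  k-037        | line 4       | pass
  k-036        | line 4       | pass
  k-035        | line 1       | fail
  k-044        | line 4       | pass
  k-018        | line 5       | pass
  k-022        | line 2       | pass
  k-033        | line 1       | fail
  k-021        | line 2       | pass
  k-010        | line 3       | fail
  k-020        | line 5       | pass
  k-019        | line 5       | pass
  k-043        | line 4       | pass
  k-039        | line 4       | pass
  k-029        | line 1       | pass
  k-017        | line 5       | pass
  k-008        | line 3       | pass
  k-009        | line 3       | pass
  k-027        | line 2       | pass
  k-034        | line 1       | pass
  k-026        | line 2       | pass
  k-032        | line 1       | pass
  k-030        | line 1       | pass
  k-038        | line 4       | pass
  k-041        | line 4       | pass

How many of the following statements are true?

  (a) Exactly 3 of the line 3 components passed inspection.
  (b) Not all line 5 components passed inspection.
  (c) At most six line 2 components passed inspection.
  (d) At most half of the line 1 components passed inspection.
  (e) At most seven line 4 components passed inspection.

1

(a) line 3: |A| = 5, |A ∩ B| = 3; needs |A ∩ B| = 3 — true.
(b) line 5: |A| = 8, |A ∩ B| = 8; needs A ⊄ B (|A ∖ B| ≥ 1) — false.
(c) line 2: |A| = 8, |A ∩ B| = 7; needs |A ∩ B| ≤ 6 — false.
(d) line 1: |A| = 7, |A ∩ B| = 4; needs |A ∩ B| ≤ |A ∖ B| — false.
(e) line 4: |A| = 9, |A ∩ B| = 8; needs |A ∩ B| ≤ 7 — false.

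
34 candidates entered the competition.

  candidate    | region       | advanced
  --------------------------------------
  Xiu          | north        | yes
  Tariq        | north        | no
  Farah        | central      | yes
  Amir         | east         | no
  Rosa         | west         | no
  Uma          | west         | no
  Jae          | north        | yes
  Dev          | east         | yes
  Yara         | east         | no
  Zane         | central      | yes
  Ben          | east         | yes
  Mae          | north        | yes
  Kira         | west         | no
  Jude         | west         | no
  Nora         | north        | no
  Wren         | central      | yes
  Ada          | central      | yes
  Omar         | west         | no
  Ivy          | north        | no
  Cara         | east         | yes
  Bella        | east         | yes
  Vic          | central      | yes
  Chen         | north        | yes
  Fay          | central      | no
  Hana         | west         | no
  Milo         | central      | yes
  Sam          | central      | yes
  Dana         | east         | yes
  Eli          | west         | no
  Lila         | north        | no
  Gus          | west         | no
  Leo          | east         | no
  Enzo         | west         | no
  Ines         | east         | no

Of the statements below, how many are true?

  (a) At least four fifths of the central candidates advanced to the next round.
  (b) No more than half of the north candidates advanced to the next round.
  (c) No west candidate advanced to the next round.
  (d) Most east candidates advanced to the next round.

(a) central: |A| = 8, |A ∩ B| = 7; needs |A ∩ B| / |A| ≥ 4/5 — true.
(b) north: |A| = 8, |A ∩ B| = 4; needs |A ∩ B| ≤ |A ∖ B| — true.
(c) west: |A| = 9, |A ∩ B| = 0; needs A ∩ B = ∅ (|A ∩ B| = 0) — true.
(d) east: |A| = 9, |A ∩ B| = 5; needs |A ∩ B| > |A ∖ B| — true.

4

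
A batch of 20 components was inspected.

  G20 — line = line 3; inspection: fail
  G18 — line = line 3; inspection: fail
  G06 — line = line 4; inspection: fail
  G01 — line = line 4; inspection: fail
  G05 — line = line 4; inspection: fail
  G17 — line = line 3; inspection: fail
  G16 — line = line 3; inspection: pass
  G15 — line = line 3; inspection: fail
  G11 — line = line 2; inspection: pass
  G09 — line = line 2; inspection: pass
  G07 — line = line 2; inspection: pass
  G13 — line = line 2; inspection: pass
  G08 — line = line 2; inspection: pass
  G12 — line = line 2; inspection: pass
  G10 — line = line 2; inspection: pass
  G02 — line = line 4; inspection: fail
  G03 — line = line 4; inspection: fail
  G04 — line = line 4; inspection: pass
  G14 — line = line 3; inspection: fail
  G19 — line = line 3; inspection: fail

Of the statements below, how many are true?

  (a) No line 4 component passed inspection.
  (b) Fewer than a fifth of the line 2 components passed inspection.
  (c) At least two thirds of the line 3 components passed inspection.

(a) line 4: |A| = 6, |A ∩ B| = 1; needs A ∩ B = ∅ (|A ∩ B| = 0) — false.
(b) line 2: |A| = 7, |A ∩ B| = 7; needs |A ∩ B| / |A| < 1/5 — false.
(c) line 3: |A| = 7, |A ∩ B| = 1; needs |A ∩ B| / |A| ≥ 2/3 — false.

0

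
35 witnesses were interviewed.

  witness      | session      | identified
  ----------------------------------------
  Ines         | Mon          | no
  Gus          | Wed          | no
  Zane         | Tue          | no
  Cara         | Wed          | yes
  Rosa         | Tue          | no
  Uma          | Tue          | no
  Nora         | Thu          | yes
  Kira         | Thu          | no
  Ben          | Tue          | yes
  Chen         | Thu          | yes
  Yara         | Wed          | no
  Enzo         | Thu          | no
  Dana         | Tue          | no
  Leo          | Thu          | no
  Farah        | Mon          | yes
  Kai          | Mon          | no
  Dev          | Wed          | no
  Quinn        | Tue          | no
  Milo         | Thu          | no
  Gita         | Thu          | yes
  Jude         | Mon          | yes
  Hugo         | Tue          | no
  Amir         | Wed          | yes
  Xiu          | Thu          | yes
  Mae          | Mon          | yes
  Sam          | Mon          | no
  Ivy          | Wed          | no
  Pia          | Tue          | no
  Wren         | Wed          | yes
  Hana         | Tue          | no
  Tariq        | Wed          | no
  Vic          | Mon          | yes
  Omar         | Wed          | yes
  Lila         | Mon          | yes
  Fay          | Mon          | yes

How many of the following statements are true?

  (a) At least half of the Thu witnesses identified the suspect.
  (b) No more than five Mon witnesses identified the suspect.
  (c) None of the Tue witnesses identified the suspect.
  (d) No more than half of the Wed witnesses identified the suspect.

2

(a) Thu: |A| = 8, |A ∩ B| = 4; needs |A ∩ B| ≥ |A ∖ B| — true.
(b) Mon: |A| = 9, |A ∩ B| = 6; needs |A ∩ B| ≤ 5 — false.
(c) Tue: |A| = 9, |A ∩ B| = 1; needs A ∩ B = ∅ (|A ∩ B| = 0) — false.
(d) Wed: |A| = 9, |A ∩ B| = 4; needs |A ∩ B| ≤ |A ∖ B| — true.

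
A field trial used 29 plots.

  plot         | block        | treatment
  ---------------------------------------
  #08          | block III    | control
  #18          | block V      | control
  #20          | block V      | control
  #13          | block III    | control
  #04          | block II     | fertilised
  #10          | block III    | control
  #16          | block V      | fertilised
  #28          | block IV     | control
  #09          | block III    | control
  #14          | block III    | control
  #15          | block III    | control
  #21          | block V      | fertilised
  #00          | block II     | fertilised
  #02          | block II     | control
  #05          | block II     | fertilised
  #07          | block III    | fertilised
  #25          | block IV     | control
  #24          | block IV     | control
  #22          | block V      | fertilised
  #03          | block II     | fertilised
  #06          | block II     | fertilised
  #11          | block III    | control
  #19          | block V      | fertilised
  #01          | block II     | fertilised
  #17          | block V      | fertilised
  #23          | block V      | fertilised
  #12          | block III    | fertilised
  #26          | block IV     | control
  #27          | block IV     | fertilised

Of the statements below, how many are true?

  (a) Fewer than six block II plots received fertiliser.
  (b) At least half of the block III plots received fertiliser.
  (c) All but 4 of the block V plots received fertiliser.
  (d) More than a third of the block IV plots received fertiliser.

0

(a) block II: |A| = 7, |A ∩ B| = 6; needs |A ∩ B| < 6 — false.
(b) block III: |A| = 9, |A ∩ B| = 2; needs |A ∩ B| ≥ |A ∖ B| — false.
(c) block V: |A| = 8, |A ∩ B| = 6; needs |A ∖ B| = 4 — false.
(d) block IV: |A| = 5, |A ∩ B| = 1; needs |A ∩ B| / |A| > 1/3 — false.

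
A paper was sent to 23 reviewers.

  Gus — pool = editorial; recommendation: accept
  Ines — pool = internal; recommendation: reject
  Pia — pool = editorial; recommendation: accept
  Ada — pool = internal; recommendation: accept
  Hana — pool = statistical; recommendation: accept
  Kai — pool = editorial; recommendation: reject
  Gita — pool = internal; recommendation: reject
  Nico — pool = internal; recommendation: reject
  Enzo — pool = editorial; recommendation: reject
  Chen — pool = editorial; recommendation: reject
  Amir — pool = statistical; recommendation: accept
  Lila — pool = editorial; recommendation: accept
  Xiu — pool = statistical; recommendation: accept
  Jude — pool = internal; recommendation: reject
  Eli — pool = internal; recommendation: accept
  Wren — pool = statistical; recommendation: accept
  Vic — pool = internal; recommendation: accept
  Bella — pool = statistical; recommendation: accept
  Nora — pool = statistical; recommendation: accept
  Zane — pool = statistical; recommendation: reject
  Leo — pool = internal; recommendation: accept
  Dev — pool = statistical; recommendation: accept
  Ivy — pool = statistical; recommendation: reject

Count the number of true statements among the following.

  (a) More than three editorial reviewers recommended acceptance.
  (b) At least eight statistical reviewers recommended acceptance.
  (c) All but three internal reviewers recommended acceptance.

0

(a) editorial: |A| = 6, |A ∩ B| = 3; needs |A ∩ B| > 3 — false.
(b) statistical: |A| = 9, |A ∩ B| = 7; needs |A ∩ B| ≥ 8 — false.
(c) internal: |A| = 8, |A ∩ B| = 4; needs |A ∖ B| = 3 — false.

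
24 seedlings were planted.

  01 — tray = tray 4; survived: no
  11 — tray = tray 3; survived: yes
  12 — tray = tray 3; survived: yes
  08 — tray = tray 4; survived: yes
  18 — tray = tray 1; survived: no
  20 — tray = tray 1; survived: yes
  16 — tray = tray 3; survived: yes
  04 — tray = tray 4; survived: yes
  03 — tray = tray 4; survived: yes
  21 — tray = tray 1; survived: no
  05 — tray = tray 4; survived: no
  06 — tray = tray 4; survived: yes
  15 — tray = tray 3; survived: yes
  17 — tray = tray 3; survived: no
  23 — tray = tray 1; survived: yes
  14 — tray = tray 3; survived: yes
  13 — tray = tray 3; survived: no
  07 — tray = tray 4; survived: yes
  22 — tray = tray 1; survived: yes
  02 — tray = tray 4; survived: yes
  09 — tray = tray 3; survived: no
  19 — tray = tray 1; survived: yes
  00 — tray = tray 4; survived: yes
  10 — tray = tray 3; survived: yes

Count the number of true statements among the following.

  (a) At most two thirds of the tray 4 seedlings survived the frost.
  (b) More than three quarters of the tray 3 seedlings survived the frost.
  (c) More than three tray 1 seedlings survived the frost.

1

(a) tray 4: |A| = 9, |A ∩ B| = 7; needs |A ∩ B| / |A| ≤ 2/3 — false.
(b) tray 3: |A| = 9, |A ∩ B| = 6; needs |A ∩ B| / |A| > 3/4 — false.
(c) tray 1: |A| = 6, |A ∩ B| = 4; needs |A ∩ B| > 3 — true.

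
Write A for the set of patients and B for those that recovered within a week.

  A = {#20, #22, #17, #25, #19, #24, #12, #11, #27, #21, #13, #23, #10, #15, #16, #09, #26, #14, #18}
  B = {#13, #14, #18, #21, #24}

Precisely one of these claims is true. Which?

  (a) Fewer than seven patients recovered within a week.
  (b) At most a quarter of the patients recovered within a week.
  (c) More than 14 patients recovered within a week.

(a)

|A| = 19, |A ∩ B| = 5, |A ∖ B| = 14.
(a) requires |A ∩ B| < 7: true.
(b) requires |A ∩ B| / |A| ≤ 1/4: false.
(c) requires |A ∩ B| > 14: false.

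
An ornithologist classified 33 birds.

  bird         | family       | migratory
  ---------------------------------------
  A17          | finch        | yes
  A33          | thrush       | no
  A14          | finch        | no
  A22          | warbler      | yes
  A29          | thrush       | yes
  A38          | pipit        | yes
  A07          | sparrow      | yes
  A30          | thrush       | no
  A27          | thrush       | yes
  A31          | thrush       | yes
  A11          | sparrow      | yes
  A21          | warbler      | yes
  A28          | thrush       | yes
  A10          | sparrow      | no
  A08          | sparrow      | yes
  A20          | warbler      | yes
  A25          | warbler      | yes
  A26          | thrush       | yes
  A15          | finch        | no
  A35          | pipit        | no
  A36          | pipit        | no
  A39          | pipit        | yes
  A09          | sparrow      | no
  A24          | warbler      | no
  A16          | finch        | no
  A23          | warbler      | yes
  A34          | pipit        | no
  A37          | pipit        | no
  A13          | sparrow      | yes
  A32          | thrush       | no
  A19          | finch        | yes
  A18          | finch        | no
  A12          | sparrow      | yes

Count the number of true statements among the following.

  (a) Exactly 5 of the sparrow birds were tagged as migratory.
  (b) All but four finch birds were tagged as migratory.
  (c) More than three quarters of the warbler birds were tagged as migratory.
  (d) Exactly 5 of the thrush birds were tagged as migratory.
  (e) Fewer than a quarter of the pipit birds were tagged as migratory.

(a) sparrow: |A| = 7, |A ∩ B| = 5; needs |A ∩ B| = 5 — true.
(b) finch: |A| = 6, |A ∩ B| = 2; needs |A ∖ B| = 4 — true.
(c) warbler: |A| = 6, |A ∩ B| = 5; needs |A ∩ B| / |A| > 3/4 — true.
(d) thrush: |A| = 8, |A ∩ B| = 5; needs |A ∩ B| = 5 — true.
(e) pipit: |A| = 6, |A ∩ B| = 2; needs |A ∩ B| / |A| < 1/4 — false.

4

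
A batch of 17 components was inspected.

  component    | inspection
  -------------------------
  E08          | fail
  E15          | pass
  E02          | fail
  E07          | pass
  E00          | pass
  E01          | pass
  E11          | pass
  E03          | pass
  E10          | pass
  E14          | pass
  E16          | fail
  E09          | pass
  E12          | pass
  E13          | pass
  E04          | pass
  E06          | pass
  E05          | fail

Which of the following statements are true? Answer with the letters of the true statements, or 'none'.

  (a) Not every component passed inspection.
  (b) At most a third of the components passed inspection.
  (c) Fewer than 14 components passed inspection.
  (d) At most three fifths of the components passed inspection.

(a), (c)

|A| = 17, |A ∩ B| = 13, |A ∖ B| = 4.
(a) A ⊄ B (|A ∖ B| ≥ 1): holds.
(b) |A ∩ B| / |A| ≤ 1/3: fails.
(c) |A ∩ B| < 14: holds.
(d) |A ∩ B| / |A| ≤ 3/5: fails.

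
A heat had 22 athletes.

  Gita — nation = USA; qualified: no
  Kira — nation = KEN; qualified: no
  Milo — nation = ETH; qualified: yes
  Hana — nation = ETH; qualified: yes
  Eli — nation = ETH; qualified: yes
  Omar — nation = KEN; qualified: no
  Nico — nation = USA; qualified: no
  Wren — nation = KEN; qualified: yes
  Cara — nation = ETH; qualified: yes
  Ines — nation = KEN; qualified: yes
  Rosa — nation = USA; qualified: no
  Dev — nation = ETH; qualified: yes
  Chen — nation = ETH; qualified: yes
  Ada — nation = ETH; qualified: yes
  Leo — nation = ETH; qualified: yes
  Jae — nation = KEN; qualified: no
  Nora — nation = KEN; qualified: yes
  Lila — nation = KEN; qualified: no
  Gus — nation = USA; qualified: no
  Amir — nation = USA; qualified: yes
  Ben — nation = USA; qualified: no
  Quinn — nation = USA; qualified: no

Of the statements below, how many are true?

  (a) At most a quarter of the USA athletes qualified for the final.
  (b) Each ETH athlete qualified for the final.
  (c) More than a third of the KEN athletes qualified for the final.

(a) USA: |A| = 7, |A ∩ B| = 1; needs |A ∩ B| / |A| ≤ 1/4 — true.
(b) ETH: |A| = 8, |A ∩ B| = 8; needs A ⊆ B, i.e. every element of A is in B (|A ∖ B| = 0) — true.
(c) KEN: |A| = 7, |A ∩ B| = 3; needs |A ∩ B| / |A| > 1/3 — true.

3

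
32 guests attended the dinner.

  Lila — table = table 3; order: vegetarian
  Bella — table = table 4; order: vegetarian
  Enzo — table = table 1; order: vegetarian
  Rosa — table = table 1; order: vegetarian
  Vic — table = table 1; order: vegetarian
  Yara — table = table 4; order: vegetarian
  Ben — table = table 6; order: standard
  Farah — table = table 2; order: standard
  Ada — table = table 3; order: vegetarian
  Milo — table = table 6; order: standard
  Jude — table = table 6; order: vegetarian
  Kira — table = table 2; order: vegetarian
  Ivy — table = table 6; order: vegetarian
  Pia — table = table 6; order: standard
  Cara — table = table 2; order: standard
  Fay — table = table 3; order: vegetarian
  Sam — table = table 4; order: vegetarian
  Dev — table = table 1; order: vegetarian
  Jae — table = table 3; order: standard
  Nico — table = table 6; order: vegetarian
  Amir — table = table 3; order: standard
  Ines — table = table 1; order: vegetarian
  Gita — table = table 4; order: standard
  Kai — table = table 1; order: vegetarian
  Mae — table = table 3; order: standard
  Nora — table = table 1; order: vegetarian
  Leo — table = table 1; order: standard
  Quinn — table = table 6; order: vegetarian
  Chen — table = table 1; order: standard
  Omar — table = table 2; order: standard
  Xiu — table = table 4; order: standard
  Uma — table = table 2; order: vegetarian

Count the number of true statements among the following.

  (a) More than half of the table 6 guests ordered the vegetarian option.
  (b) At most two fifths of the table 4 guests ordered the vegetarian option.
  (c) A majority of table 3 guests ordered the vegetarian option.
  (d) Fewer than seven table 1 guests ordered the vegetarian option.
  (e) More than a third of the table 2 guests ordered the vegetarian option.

(a) table 6: |A| = 7, |A ∩ B| = 4; needs |A ∩ B| > |A ∖ B| — true.
(b) table 4: |A| = 5, |A ∩ B| = 3; needs |A ∩ B| / |A| ≤ 2/5 — false.
(c) table 3: |A| = 6, |A ∩ B| = 3; needs |A ∩ B| > |A ∖ B| — false.
(d) table 1: |A| = 9, |A ∩ B| = 7; needs |A ∩ B| < 7 — false.
(e) table 2: |A| = 5, |A ∩ B| = 2; needs |A ∩ B| / |A| > 1/3 — true.

2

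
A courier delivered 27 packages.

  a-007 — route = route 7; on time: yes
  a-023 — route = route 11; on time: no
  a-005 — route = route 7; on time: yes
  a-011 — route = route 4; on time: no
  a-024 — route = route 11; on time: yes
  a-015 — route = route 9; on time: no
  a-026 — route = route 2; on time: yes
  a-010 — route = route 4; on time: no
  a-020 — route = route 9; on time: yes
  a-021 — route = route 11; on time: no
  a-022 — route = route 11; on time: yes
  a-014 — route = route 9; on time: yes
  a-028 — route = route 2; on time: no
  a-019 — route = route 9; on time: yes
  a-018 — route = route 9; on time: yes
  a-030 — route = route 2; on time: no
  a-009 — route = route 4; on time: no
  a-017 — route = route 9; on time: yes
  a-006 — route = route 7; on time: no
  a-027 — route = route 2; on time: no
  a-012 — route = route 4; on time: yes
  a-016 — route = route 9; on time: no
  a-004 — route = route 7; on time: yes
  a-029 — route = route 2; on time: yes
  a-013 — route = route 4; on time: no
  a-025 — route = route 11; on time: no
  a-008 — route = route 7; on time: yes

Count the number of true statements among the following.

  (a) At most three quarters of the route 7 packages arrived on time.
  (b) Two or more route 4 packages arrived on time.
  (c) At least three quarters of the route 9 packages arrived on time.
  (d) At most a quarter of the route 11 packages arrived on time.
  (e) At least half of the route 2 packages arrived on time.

(a) route 7: |A| = 5, |A ∩ B| = 4; needs |A ∩ B| / |A| ≤ 3/4 — false.
(b) route 4: |A| = 5, |A ∩ B| = 1; needs |A ∩ B| ≥ 2 — false.
(c) route 9: |A| = 7, |A ∩ B| = 5; needs |A ∩ B| / |A| ≥ 3/4 — false.
(d) route 11: |A| = 5, |A ∩ B| = 2; needs |A ∩ B| / |A| ≤ 1/4 — false.
(e) route 2: |A| = 5, |A ∩ B| = 2; needs |A ∩ B| ≥ |A ∖ B| — false.

0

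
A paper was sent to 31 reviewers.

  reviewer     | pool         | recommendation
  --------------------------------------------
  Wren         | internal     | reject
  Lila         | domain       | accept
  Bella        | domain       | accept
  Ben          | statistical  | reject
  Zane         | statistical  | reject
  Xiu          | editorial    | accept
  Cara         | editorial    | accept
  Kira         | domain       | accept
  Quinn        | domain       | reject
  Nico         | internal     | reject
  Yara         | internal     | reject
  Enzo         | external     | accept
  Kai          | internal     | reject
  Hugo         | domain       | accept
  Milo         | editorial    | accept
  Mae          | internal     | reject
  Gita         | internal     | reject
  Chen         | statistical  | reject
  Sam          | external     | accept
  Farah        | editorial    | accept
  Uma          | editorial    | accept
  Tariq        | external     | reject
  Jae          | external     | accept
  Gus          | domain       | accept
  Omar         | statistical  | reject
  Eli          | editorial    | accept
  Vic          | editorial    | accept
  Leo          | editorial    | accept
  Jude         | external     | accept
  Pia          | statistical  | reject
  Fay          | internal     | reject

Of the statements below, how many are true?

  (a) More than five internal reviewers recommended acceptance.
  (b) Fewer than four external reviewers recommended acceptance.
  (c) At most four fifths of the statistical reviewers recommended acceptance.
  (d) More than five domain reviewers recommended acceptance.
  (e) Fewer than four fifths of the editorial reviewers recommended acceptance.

1

(a) internal: |A| = 7, |A ∩ B| = 0; needs |A ∩ B| > 5 — false.
(b) external: |A| = 5, |A ∩ B| = 4; needs |A ∩ B| < 4 — false.
(c) statistical: |A| = 5, |A ∩ B| = 0; needs |A ∩ B| / |A| ≤ 4/5 — true.
(d) domain: |A| = 6, |A ∩ B| = 5; needs |A ∩ B| > 5 — false.
(e) editorial: |A| = 8, |A ∩ B| = 8; needs |A ∩ B| / |A| < 4/5 — false.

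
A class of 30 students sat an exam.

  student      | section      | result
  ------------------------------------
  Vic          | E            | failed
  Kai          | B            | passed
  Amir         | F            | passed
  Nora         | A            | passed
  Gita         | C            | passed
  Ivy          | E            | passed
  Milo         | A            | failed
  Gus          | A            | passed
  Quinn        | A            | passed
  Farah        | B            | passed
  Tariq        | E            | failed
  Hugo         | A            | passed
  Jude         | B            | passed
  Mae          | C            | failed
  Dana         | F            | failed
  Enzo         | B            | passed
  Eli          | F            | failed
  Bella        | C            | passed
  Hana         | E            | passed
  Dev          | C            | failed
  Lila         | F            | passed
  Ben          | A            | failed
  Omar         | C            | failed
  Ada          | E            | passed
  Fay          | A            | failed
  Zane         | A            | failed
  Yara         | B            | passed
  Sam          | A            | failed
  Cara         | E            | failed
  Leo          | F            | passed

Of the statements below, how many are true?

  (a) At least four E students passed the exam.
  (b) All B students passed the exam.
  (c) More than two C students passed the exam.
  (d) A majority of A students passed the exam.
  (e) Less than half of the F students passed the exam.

(a) E: |A| = 6, |A ∩ B| = 3; needs |A ∩ B| ≥ 4 — false.
(b) B: |A| = 5, |A ∩ B| = 5; needs A ⊆ B, i.e. every element of A is in B (|A ∖ B| = 0) — true.
(c) C: |A| = 5, |A ∩ B| = 2; needs |A ∩ B| > 2 — false.
(d) A: |A| = 9, |A ∩ B| = 4; needs |A ∩ B| > |A ∖ B| — false.
(e) F: |A| = 5, |A ∩ B| = 3; needs |A ∩ B| < |A ∖ B| — false.

1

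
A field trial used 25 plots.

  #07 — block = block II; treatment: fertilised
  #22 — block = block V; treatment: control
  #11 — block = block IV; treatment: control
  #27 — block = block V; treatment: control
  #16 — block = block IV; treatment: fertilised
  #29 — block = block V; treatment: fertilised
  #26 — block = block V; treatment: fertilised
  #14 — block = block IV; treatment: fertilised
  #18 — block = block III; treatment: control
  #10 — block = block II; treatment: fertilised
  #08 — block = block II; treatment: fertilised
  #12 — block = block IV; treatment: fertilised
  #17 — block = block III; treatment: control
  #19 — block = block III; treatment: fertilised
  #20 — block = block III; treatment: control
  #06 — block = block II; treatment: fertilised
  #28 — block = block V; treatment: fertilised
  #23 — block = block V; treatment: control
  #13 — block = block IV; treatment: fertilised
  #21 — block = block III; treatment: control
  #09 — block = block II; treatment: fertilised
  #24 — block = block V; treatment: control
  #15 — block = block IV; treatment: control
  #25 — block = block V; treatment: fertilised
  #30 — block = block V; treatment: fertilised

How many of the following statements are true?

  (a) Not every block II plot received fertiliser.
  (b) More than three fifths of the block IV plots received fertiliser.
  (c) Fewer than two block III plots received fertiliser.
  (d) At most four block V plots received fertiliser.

(a) block II: |A| = 5, |A ∩ B| = 5; needs A ⊄ B (|A ∖ B| ≥ 1) — false.
(b) block IV: |A| = 6, |A ∩ B| = 4; needs |A ∩ B| / |A| > 3/5 — true.
(c) block III: |A| = 5, |A ∩ B| = 1; needs |A ∩ B| < 2 — true.
(d) block V: |A| = 9, |A ∩ B| = 5; needs |A ∩ B| ≤ 4 — false.

2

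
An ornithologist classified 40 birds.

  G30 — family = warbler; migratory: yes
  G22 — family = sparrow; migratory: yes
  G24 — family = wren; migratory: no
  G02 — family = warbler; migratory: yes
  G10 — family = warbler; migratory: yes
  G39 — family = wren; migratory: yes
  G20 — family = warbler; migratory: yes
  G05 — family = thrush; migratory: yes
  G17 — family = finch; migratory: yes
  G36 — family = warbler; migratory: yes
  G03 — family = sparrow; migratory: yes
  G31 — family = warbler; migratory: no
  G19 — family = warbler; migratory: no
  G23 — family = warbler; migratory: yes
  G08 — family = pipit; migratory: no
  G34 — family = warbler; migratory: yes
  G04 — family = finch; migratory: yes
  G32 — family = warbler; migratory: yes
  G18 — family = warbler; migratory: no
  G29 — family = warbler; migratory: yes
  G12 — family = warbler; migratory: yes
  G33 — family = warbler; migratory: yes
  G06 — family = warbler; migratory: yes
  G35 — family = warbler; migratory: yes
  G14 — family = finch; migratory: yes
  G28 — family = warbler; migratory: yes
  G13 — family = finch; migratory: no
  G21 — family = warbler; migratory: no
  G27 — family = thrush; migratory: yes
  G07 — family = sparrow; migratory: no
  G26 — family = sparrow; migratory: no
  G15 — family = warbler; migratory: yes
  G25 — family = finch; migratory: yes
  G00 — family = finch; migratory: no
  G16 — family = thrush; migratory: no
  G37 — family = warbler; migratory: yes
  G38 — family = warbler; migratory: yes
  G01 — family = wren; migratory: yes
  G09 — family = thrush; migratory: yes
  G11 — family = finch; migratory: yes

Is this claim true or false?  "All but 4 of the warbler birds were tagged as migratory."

True

Truth condition: |A ∖ B| = 4.
|A| = 21, |A ∩ B| = 17, |A ∖ B| = 4.
|A ∖ B| = 4, so the statement is true.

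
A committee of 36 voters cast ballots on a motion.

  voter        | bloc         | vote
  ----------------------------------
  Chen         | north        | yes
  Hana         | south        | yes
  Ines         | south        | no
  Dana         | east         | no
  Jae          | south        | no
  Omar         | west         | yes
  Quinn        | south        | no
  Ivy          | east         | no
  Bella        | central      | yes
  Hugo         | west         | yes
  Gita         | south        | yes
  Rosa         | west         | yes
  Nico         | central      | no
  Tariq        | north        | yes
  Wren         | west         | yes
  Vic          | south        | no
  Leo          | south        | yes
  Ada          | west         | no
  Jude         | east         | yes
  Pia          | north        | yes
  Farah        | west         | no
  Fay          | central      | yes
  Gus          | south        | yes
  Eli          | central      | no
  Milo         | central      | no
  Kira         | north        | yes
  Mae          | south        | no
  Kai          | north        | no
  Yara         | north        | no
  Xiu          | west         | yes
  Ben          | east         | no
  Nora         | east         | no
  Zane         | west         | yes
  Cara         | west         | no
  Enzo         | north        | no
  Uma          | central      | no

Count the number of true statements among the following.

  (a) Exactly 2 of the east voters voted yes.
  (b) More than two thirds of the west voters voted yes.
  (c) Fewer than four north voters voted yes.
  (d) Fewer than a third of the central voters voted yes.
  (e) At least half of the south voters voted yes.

0

(a) east: |A| = 5, |A ∩ B| = 1; needs |A ∩ B| = 2 — false.
(b) west: |A| = 9, |A ∩ B| = 6; needs |A ∩ B| / |A| > 2/3 — false.
(c) north: |A| = 7, |A ∩ B| = 4; needs |A ∩ B| < 4 — false.
(d) central: |A| = 6, |A ∩ B| = 2; needs |A ∩ B| / |A| < 1/3 — false.
(e) south: |A| = 9, |A ∩ B| = 4; needs |A ∩ B| ≥ |A ∖ B| — false.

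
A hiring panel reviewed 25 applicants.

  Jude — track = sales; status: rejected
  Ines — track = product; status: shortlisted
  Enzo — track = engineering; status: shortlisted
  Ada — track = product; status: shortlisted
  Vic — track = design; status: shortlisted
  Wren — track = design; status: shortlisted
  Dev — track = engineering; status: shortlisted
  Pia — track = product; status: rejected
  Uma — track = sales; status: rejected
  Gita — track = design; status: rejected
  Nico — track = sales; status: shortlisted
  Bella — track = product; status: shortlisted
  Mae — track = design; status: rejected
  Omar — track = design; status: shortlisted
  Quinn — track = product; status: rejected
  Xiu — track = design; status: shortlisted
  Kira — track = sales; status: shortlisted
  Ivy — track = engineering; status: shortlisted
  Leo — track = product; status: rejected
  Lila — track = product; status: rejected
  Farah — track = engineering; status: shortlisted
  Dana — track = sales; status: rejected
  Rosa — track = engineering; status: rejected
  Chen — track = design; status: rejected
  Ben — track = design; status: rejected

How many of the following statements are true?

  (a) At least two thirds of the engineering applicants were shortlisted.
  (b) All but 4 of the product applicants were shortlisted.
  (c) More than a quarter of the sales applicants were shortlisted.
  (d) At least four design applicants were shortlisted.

(a) engineering: |A| = 5, |A ∩ B| = 4; needs |A ∩ B| / |A| ≥ 2/3 — true.
(b) product: |A| = 7, |A ∩ B| = 3; needs |A ∖ B| = 4 — true.
(c) sales: |A| = 5, |A ∩ B| = 2; needs |A ∩ B| / |A| > 1/4 — true.
(d) design: |A| = 8, |A ∩ B| = 4; needs |A ∩ B| ≥ 4 — true.

4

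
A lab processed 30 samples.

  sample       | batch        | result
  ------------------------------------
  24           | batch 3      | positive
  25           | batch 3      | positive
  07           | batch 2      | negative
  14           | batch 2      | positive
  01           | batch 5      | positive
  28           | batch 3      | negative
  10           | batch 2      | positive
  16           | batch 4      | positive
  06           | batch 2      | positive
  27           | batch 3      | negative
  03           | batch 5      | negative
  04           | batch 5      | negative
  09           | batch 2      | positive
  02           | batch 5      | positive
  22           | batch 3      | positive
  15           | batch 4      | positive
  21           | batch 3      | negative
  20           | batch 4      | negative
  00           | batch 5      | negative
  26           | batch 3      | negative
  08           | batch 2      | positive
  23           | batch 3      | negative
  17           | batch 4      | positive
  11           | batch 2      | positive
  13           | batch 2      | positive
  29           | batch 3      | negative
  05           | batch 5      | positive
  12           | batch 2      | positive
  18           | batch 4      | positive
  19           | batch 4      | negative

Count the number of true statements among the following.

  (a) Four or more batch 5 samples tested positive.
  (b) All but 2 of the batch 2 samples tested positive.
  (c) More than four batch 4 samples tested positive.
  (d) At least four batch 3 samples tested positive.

0

(a) batch 5: |A| = 6, |A ∩ B| = 3; needs |A ∩ B| ≥ 4 — false.
(b) batch 2: |A| = 9, |A ∩ B| = 8; needs |A ∖ B| = 2 — false.
(c) batch 4: |A| = 6, |A ∩ B| = 4; needs |A ∩ B| > 4 — false.
(d) batch 3: |A| = 9, |A ∩ B| = 3; needs |A ∩ B| ≥ 4 — false.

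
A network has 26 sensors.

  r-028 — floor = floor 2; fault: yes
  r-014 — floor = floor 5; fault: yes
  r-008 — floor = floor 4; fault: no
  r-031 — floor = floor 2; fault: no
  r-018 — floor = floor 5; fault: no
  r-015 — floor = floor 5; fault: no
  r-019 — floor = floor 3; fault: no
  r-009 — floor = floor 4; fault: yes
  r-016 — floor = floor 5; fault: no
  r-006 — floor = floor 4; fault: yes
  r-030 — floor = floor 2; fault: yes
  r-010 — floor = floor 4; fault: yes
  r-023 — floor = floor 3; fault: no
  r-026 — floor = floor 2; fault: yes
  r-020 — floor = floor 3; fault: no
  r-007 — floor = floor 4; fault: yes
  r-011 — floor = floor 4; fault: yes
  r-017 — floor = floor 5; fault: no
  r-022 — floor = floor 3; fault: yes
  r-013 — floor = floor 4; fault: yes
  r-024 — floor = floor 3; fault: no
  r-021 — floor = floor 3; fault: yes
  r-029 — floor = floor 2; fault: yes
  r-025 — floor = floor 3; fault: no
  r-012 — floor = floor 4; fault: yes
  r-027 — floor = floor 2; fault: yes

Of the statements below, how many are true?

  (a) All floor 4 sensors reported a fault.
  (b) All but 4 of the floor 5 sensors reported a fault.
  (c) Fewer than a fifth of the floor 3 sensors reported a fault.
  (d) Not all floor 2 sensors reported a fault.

2

(a) floor 4: |A| = 8, |A ∩ B| = 7; needs A ⊆ B, i.e. every element of A is in B (|A ∖ B| = 0) — false.
(b) floor 5: |A| = 5, |A ∩ B| = 1; needs |A ∖ B| = 4 — true.
(c) floor 3: |A| = 7, |A ∩ B| = 2; needs |A ∩ B| / |A| < 1/5 — false.
(d) floor 2: |A| = 6, |A ∩ B| = 5; needs A ⊄ B (|A ∖ B| ≥ 1) — true.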